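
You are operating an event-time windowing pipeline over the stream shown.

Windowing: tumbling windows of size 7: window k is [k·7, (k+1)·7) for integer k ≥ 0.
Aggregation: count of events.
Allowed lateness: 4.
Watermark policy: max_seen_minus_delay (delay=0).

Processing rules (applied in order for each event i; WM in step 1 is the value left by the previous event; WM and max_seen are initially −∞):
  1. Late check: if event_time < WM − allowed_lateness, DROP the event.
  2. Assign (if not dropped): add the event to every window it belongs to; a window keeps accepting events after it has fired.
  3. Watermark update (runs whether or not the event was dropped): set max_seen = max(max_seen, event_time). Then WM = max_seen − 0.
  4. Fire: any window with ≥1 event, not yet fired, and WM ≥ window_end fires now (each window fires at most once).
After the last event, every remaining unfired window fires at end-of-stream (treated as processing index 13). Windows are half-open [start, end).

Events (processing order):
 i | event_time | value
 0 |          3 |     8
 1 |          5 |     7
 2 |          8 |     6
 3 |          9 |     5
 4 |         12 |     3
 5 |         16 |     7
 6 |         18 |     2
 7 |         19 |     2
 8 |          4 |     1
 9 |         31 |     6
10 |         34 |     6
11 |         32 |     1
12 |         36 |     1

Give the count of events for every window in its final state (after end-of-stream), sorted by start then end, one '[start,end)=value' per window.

[0,7)=2 [7,14)=3 [14,21)=3 [28,35)=3 [35,42)=1

i=0 t=3 v=8: → [0,7); WM=3
i=1 t=5 v=7: → [0,7); WM=5
i=2 t=8 v=6: → [7,14); WM=8; [0,7) fires=2
i=3 t=9 v=5: → [7,14); WM=9
i=4 t=12 v=3: → [7,14); WM=12
i=5 t=16 v=7: → [14,21); WM=16; [7,14) fires=3
i=6 t=18 v=2: → [14,21); WM=18
i=7 t=19 v=2: → [14,21); WM=19
i=8 t=4 v=1: DROP (t<19-4); WM=19
i=9 t=31 v=6: → [28,35); WM=31; [14,21) fires=3
i=10 t=34 v=6: → [28,35); WM=34
i=11 t=32 v=1: → [28,35); WM=34
i=12 t=36 v=1: → [35,42); WM=36; [28,35) fires=3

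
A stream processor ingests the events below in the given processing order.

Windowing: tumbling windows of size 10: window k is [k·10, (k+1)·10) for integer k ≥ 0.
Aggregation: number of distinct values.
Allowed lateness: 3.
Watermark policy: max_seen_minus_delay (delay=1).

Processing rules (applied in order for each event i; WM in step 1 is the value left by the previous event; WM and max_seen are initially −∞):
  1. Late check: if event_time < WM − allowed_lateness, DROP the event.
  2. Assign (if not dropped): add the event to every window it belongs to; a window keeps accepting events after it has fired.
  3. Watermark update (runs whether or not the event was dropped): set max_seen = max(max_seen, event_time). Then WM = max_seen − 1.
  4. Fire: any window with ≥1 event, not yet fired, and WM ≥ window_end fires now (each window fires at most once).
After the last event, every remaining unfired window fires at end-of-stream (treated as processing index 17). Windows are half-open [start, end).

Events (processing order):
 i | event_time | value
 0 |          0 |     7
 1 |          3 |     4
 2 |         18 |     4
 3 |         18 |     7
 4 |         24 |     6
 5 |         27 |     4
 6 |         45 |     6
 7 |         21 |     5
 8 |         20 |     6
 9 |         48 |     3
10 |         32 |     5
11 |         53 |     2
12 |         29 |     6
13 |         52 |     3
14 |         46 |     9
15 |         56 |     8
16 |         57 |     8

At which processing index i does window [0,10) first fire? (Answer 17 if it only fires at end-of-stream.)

i=0 t=0 v=7: → [0,10); WM=-1
i=1 t=3 v=4: → [0,10); WM=2
i=2 t=18 v=4: → [10,20); WM=17; [0,10) fires=2
i=3 t=18 v=7: → [10,20); WM=17
i=4 t=24 v=6: → [20,30); WM=23; [10,20) fires=2
i=5 t=27 v=4: → [20,30); WM=26
i=6 t=45 v=6: → [40,50); WM=44; [20,30) fires=2
i=7 t=21 v=5: DROP (t<44-3); WM=44
i=8 t=20 v=6: DROP (t<44-3); WM=44
i=9 t=48 v=3: → [40,50); WM=47
i=10 t=32 v=5: DROP (t<47-3); WM=47
i=11 t=53 v=2: → [50,60); WM=52; [40,50) fires=2
i=12 t=29 v=6: DROP (t<52-3); WM=52
i=13 t=52 v=3: → [50,60); WM=52
i=14 t=46 v=9: DROP (t<52-3); WM=52
i=15 t=56 v=8: → [50,60); WM=55
i=16 t=57 v=8: → [50,60); WM=56

2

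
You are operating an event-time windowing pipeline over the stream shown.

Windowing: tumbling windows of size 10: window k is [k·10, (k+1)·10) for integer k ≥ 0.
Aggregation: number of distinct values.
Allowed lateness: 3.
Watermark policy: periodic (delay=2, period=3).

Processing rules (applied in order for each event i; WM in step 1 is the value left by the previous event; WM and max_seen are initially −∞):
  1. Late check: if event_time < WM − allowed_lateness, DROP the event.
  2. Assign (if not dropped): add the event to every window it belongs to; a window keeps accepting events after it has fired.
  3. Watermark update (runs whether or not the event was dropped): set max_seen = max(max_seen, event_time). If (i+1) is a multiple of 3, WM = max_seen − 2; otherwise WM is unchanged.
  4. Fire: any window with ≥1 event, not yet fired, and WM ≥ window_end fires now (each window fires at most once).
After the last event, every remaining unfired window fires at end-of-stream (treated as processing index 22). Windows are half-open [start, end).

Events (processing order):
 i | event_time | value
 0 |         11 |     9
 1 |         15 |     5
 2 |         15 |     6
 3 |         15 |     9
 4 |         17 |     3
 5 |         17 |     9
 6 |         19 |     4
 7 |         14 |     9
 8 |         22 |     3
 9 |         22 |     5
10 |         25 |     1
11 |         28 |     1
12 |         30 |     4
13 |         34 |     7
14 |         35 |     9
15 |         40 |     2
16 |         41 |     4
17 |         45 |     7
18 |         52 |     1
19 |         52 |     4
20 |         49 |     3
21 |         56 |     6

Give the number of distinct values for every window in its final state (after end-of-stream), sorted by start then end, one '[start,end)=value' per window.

i=0 t=11 v=9: → [10,20); WM=−∞
i=1 t=15 v=5: → [10,20); WM=−∞
i=2 t=15 v=6: → [10,20); WM=13
i=3 t=15 v=9: → [10,20); WM=13
i=4 t=17 v=3: → [10,20); WM=13
i=5 t=17 v=9: → [10,20); WM=15
i=6 t=19 v=4: → [10,20); WM=15
i=7 t=14 v=9: → [10,20); WM=15
i=8 t=22 v=3: → [20,30); WM=20; [10,20) fires=5
i=9 t=22 v=5: → [20,30); WM=20
i=10 t=25 v=1: → [20,30); WM=20
i=11 t=28 v=1: → [20,30); WM=26
i=12 t=30 v=4: → [30,40); WM=26
i=13 t=34 v=7: → [30,40); WM=26
i=14 t=35 v=9: → [30,40); WM=33; [20,30) fires=3
i=15 t=40 v=2: → [40,50); WM=33
i=16 t=41 v=4: → [40,50); WM=33
i=17 t=45 v=7: → [40,50); WM=43; [30,40) fires=3
i=18 t=52 v=1: → [50,60); WM=43
i=19 t=52 v=4: → [50,60); WM=43
i=20 t=49 v=3: → [40,50); WM=50; [40,50) fires=4
i=21 t=56 v=6: → [50,60); WM=50

[10,20)=5 [20,30)=3 [30,40)=3 [40,50)=4 [50,60)=3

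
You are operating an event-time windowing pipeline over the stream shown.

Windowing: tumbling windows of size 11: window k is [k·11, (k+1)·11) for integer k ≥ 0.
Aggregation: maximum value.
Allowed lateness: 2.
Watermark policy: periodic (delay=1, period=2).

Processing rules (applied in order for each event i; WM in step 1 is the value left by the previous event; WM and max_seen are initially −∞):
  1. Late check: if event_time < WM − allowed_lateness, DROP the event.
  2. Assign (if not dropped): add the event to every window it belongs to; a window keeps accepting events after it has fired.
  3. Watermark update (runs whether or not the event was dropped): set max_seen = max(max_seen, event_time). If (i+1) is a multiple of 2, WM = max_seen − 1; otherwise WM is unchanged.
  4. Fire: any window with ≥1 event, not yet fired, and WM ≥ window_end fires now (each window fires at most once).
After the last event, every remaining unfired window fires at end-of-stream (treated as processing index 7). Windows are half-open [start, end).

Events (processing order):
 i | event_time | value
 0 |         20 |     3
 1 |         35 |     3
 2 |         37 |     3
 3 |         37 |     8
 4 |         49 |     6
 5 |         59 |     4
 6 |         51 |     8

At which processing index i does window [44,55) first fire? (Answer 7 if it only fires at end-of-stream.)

5

i=0 t=20 v=3: → [11,22); WM=−∞
i=1 t=35 v=3: → [33,44); WM=34; [11,22) fires=3
i=2 t=37 v=3: → [33,44); WM=34
i=3 t=37 v=8: → [33,44); WM=36
i=4 t=49 v=6: → [44,55); WM=36
i=5 t=59 v=4: → [55,66); WM=58; [33,44) fires=8 [44,55) fires=6
i=6 t=51 v=8: DROP (t<58-2); WM=58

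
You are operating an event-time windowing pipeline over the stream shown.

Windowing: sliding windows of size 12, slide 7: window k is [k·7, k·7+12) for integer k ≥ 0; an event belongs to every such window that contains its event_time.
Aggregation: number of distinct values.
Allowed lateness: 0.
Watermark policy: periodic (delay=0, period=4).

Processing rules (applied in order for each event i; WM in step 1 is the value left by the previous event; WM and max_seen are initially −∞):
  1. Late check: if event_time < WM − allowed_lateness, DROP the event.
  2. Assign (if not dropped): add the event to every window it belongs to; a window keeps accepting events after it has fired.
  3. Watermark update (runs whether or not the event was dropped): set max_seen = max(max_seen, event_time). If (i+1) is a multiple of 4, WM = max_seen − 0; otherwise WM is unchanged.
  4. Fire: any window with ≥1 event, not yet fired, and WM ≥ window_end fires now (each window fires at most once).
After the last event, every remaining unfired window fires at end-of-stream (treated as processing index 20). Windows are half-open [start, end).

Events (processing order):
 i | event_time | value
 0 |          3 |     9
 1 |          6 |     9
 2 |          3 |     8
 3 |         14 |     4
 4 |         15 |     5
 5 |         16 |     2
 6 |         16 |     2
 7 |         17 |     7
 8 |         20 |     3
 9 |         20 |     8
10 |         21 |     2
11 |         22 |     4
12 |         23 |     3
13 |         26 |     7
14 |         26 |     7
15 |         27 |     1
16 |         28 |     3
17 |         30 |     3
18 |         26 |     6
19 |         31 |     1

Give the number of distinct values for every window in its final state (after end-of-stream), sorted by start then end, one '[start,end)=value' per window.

[0,12)=2 [7,19)=4 [14,26)=6 [21,33)=5 [28,40)=2

i=0 t=3 v=9: → [0,12); WM=−∞
i=1 t=6 v=9: → [0,12); WM=−∞
i=2 t=3 v=8: → [0,12); WM=−∞
i=3 t=14 v=4: → [14,26),[7,19); WM=14; [0,12) fires=2
i=4 t=15 v=5: → [14,26),[7,19); WM=14
i=5 t=16 v=2: → [14,26),[7,19); WM=14
i=6 t=16 v=2: → [14,26),[7,19); WM=14
i=7 t=17 v=7: → [14,26),[7,19); WM=17
i=8 t=20 v=3: → [14,26); WM=17
i=9 t=20 v=8: → [14,26); WM=17
i=10 t=21 v=2: → [21,33),[14,26); WM=17
i=11 t=22 v=4: → [21,33),[14,26); WM=22; [7,19) fires=4
i=12 t=23 v=3: → [21,33),[14,26); WM=22
i=13 t=26 v=7: → [21,33); WM=22
i=14 t=26 v=7: → [21,33); WM=22
i=15 t=27 v=1: → [21,33); WM=27; [14,26) fires=6
i=16 t=28 v=3: → [28,40),[21,33); WM=27
i=17 t=30 v=3: → [28,40),[21,33); WM=27
i=18 t=26 v=6: DROP (t<27-0); WM=27
i=19 t=31 v=1: → [28,40),[21,33); WM=31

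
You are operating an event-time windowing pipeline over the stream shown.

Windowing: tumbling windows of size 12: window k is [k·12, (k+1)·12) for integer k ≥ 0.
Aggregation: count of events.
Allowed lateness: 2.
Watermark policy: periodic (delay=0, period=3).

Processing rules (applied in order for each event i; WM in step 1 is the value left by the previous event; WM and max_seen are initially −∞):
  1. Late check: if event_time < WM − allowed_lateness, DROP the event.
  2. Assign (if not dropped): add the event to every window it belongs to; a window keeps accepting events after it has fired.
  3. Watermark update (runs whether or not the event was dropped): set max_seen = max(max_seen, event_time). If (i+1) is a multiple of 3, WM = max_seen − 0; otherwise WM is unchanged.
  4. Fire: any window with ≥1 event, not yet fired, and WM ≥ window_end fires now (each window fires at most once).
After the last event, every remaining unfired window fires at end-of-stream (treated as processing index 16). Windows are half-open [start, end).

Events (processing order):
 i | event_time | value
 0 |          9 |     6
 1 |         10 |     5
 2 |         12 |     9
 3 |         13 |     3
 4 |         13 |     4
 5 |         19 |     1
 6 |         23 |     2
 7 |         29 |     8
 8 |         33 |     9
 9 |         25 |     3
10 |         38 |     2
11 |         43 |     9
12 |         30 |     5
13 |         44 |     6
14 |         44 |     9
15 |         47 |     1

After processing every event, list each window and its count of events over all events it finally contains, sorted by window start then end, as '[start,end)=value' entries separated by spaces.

[0,12)=2 [12,24)=5 [24,36)=2 [36,48)=5

i=0 t=9 v=6: → [0,12); WM=−∞
i=1 t=10 v=5: → [0,12); WM=−∞
i=2 t=12 v=9: → [12,24); WM=12; [0,12) fires=2
i=3 t=13 v=3: → [12,24); WM=12
i=4 t=13 v=4: → [12,24); WM=12
i=5 t=19 v=1: → [12,24); WM=19
i=6 t=23 v=2: → [12,24); WM=19
i=7 t=29 v=8: → [24,36); WM=19
i=8 t=33 v=9: → [24,36); WM=33; [12,24) fires=5
i=9 t=25 v=3: DROP (t<33-2); WM=33
i=10 t=38 v=2: → [36,48); WM=33
i=11 t=43 v=9: → [36,48); WM=43; [24,36) fires=2
i=12 t=30 v=5: DROP (t<43-2); WM=43
i=13 t=44 v=6: → [36,48); WM=43
i=14 t=44 v=9: → [36,48); WM=44
i=15 t=47 v=1: → [36,48); WM=44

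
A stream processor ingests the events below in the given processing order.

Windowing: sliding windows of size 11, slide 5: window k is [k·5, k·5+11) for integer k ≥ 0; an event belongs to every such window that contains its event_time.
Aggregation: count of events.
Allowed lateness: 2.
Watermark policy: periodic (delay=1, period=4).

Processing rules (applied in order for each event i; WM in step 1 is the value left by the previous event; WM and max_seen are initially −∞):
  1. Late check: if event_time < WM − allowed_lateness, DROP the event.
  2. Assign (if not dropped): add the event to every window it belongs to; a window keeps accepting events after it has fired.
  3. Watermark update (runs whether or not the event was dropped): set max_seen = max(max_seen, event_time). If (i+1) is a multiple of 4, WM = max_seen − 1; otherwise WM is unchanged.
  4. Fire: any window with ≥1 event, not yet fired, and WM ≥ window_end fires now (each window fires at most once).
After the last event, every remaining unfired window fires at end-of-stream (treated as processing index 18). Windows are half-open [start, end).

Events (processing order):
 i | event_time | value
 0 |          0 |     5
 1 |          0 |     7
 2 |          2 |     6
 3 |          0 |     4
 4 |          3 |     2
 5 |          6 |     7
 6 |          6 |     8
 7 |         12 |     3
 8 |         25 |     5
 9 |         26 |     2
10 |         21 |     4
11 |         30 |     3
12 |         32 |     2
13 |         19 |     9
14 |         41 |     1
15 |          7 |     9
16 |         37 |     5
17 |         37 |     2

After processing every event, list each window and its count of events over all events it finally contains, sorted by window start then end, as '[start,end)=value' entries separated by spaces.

i=0 t=0 v=5: → [0,11); WM=−∞
i=1 t=0 v=7: → [0,11); WM=−∞
i=2 t=2 v=6: → [0,11); WM=−∞
i=3 t=0 v=4: → [0,11); WM=1
i=4 t=3 v=2: → [0,11); WM=1
i=5 t=6 v=7: → [5,16),[0,11); WM=1
i=6 t=6 v=8: → [5,16),[0,11); WM=1
i=7 t=12 v=3: → [10,21),[5,16); WM=11; [0,11) fires=7
i=8 t=25 v=5: → [25,36),[20,31),[15,26); WM=11
i=9 t=26 v=2: → [25,36),[20,31); WM=11
i=10 t=21 v=4: → [20,31),[15,26); WM=11
i=11 t=30 v=3: → [30,41),[25,36),[20,31); WM=29; [5,16) fires=3 [10,21) fires=1 [15,26) fires=2
i=12 t=32 v=2: → [30,41),[25,36); WM=29
i=13 t=19 v=9: DROP (t<29-2); WM=29
i=14 t=41 v=1: → [40,51),[35,46); WM=29
i=15 t=7 v=9: DROP (t<29-2); WM=40; [20,31) fires=4 [25,36) fires=4
i=16 t=37 v=5: DROP (t<40-2); WM=40
i=17 t=37 v=2: DROP (t<40-2); WM=40

[0,11)=7 [5,16)=3 [10,21)=1 [15,26)=2 [20,31)=4 [25,36)=4 [30,41)=2 [35,46)=1 [40,51)=1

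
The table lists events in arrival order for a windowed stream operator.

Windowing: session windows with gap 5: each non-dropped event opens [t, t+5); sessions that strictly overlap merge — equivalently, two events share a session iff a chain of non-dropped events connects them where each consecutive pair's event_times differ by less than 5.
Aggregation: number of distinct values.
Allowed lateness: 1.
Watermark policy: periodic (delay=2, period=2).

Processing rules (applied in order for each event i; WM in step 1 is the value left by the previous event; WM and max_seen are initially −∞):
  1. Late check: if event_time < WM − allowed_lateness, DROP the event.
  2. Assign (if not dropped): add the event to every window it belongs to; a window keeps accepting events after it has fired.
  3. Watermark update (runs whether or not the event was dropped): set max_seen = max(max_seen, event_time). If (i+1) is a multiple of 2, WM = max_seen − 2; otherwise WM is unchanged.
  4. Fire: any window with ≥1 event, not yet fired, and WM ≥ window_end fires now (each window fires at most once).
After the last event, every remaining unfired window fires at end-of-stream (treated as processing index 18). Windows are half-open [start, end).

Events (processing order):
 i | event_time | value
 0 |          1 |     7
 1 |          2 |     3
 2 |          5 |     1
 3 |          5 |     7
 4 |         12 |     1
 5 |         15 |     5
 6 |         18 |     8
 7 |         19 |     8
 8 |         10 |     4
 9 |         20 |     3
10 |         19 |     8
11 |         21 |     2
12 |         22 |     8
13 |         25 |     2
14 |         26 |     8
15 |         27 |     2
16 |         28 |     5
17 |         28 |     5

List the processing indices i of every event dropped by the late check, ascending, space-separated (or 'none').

i=0 t=1 v=7: → [1,6); WM=−∞
i=1 t=2 v=3: → [1,7); WM=0
i=2 t=5 v=1: → [1,10); WM=0
i=3 t=5 v=7: → [1,10); WM=3
i=4 t=12 v=1: → [12,17); WM=3
i=5 t=15 v=5: → [12,20); WM=13
i=6 t=18 v=8: → [12,23); WM=13
i=7 t=19 v=8: → [12,24); WM=17
i=8 t=10 v=4: DROP (t<17-1); WM=17
i=9 t=20 v=3: → [12,25); WM=18
i=10 t=19 v=8: → [12,25); WM=18
i=11 t=21 v=2: → [12,26); WM=19
i=12 t=22 v=8: → [12,27); WM=19
i=13 t=25 v=2: → [12,30); WM=23
i=14 t=26 v=8: → [12,31); WM=23
i=15 t=27 v=2: → [12,32); WM=25
i=16 t=28 v=5: → [12,33); WM=25
i=17 t=28 v=5: → [12,33); WM=26

8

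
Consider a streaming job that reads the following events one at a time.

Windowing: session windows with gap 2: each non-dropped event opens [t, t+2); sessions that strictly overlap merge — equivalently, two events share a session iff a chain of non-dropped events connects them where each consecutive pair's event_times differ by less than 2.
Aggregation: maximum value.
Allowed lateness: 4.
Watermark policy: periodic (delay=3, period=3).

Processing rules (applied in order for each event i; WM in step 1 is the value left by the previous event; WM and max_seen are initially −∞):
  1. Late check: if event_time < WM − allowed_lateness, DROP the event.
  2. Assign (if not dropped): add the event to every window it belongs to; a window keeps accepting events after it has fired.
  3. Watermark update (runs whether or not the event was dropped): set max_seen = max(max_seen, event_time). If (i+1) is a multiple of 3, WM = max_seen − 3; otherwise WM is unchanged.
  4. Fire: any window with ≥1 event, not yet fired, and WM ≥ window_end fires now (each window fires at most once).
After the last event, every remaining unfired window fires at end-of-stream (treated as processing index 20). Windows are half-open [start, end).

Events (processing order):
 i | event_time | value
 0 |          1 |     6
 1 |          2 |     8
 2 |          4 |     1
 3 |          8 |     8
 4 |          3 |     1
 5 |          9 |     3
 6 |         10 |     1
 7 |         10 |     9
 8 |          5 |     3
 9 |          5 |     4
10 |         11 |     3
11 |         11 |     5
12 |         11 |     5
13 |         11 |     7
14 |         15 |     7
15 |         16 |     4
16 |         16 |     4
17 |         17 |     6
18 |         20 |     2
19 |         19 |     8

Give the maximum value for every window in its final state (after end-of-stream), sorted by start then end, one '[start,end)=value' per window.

i=0 t=1 v=6: → [1,3); WM=−∞
i=1 t=2 v=8: → [1,4); WM=−∞
i=2 t=4 v=1: → [4,6); WM=1
i=3 t=8 v=8: → [8,10); WM=1
i=4 t=3 v=1: → [1,6); WM=1
i=5 t=9 v=3: → [8,11); WM=6
i=6 t=10 v=1: → [8,12); WM=6
i=7 t=10 v=9: → [8,12); WM=6
i=8 t=5 v=3: → [1,7); WM=7
i=9 t=5 v=4: → [1,7); WM=7
i=10 t=11 v=3: → [8,13); WM=7
i=11 t=11 v=5: → [8,13); WM=8
i=12 t=11 v=5: → [8,13); WM=8
i=13 t=11 v=7: → [8,13); WM=8
i=14 t=15 v=7: → [15,17); WM=12
i=15 t=16 v=4: → [15,18); WM=12
i=16 t=16 v=4: → [15,18); WM=12
i=17 t=17 v=6: → [15,19); WM=14
i=18 t=20 v=2: → [20,22); WM=14
i=19 t=19 v=8: → [19,22); WM=14

[1,7)=8 [8,13)=9 [15,19)=7 [19,22)=8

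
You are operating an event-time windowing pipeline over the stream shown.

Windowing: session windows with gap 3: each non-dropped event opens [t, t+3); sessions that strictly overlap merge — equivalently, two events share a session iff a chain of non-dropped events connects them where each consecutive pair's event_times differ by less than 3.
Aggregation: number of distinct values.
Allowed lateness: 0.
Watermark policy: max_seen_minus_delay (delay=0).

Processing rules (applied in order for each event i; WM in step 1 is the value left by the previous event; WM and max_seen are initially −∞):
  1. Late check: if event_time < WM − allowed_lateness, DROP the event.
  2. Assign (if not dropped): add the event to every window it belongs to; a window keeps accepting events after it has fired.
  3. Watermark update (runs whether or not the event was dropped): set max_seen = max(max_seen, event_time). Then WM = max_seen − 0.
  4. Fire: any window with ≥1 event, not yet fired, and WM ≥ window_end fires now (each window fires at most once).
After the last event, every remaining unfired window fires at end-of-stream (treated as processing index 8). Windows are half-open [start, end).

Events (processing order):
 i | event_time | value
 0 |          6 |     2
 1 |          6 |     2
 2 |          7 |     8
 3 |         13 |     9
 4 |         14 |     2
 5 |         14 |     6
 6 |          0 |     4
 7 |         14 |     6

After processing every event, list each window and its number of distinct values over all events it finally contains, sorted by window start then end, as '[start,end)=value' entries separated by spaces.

i=0 t=6 v=2: → [6,9); WM=6
i=1 t=6 v=2: → [6,9); WM=6
i=2 t=7 v=8: → [6,10); WM=7
i=3 t=13 v=9: → [13,16); WM=13
i=4 t=14 v=2: → [13,17); WM=14
i=5 t=14 v=6: → [13,17); WM=14
i=6 t=0 v=4: DROP (t<14-0); WM=14
i=7 t=14 v=6: → [13,17); WM=14

[6,10)=2 [13,17)=3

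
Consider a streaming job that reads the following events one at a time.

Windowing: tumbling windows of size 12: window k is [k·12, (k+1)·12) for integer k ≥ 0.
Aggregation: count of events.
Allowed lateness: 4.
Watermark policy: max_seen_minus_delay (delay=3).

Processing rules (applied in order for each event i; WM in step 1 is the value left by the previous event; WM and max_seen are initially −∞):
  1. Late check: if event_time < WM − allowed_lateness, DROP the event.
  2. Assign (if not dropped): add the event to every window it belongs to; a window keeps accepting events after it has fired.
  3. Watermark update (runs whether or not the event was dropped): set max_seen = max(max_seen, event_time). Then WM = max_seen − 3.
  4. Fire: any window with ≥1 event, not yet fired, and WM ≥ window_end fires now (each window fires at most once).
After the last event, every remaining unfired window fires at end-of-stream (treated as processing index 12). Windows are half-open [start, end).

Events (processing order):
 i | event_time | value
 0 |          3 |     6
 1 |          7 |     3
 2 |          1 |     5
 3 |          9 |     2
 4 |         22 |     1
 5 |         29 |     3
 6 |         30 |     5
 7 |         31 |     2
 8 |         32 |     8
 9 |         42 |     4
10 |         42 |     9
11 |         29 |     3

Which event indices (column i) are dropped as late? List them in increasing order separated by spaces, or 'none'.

11

i=0 t=3 v=6: → [0,12); WM=0
i=1 t=7 v=3: → [0,12); WM=4
i=2 t=1 v=5: → [0,12); WM=4
i=3 t=9 v=2: → [0,12); WM=6
i=4 t=22 v=1: → [12,24); WM=19; [0,12) fires=4
i=5 t=29 v=3: → [24,36); WM=26; [12,24) fires=1
i=6 t=30 v=5: → [24,36); WM=27
i=7 t=31 v=2: → [24,36); WM=28
i=8 t=32 v=8: → [24,36); WM=29
i=9 t=42 v=4: → [36,48); WM=39; [24,36) fires=4
i=10 t=42 v=9: → [36,48); WM=39
i=11 t=29 v=3: DROP (t<39-4); WM=39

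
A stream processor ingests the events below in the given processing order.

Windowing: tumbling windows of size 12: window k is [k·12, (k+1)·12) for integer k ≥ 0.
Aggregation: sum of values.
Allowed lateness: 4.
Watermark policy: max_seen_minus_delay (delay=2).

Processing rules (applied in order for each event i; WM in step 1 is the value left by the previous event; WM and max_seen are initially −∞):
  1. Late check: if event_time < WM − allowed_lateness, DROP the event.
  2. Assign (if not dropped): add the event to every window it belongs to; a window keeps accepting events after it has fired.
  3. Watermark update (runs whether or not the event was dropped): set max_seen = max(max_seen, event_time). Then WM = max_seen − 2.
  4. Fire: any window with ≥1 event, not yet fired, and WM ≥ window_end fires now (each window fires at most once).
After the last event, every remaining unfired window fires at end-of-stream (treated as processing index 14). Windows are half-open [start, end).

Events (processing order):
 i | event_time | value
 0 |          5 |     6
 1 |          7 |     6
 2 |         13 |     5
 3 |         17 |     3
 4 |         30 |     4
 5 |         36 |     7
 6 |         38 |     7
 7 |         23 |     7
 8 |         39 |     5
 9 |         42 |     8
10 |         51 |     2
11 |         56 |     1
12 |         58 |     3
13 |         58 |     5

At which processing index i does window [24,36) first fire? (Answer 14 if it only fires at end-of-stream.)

i=0 t=5 v=6: → [0,12); WM=3
i=1 t=7 v=6: → [0,12); WM=5
i=2 t=13 v=5: → [12,24); WM=11
i=3 t=17 v=3: → [12,24); WM=15; [0,12) fires=12
i=4 t=30 v=4: → [24,36); WM=28; [12,24) fires=8
i=5 t=36 v=7: → [36,48); WM=34
i=6 t=38 v=7: → [36,48); WM=36; [24,36) fires=4
i=7 t=23 v=7: DROP (t<36-4); WM=36
i=8 t=39 v=5: → [36,48); WM=37
i=9 t=42 v=8: → [36,48); WM=40
i=10 t=51 v=2: → [48,60); WM=49; [36,48) fires=27
i=11 t=56 v=1: → [48,60); WM=54
i=12 t=58 v=3: → [48,60); WM=56
i=13 t=58 v=5: → [48,60); WM=56

6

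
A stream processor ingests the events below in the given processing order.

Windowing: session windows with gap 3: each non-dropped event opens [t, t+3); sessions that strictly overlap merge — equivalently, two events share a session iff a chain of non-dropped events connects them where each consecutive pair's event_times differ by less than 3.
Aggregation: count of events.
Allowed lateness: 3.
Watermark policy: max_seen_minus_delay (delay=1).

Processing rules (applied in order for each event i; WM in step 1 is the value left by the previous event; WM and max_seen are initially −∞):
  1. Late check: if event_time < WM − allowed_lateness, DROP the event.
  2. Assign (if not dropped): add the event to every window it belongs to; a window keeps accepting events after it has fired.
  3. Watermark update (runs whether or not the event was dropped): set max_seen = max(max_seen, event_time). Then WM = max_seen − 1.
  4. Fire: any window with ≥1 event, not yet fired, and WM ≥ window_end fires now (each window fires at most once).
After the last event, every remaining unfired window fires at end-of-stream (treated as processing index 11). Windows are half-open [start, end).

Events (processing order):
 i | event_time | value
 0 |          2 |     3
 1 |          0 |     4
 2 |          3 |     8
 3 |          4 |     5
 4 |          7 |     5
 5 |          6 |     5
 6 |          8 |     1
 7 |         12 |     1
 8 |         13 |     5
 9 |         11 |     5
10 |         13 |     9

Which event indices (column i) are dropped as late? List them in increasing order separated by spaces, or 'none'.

none

i=0 t=2 v=3: → [2,5); WM=1
i=1 t=0 v=4: → [0,5); WM=1
i=2 t=3 v=8: → [0,6); WM=2
i=3 t=4 v=5: → [0,7); WM=3
i=4 t=7 v=5: → [7,10); WM=6
i=5 t=6 v=5: → [0,10); WM=6
i=6 t=8 v=1: → [0,11); WM=7
i=7 t=12 v=1: → [12,15); WM=11
i=8 t=13 v=5: → [12,16); WM=12
i=9 t=11 v=5: → [11,16); WM=12
i=10 t=13 v=9: → [11,16); WM=12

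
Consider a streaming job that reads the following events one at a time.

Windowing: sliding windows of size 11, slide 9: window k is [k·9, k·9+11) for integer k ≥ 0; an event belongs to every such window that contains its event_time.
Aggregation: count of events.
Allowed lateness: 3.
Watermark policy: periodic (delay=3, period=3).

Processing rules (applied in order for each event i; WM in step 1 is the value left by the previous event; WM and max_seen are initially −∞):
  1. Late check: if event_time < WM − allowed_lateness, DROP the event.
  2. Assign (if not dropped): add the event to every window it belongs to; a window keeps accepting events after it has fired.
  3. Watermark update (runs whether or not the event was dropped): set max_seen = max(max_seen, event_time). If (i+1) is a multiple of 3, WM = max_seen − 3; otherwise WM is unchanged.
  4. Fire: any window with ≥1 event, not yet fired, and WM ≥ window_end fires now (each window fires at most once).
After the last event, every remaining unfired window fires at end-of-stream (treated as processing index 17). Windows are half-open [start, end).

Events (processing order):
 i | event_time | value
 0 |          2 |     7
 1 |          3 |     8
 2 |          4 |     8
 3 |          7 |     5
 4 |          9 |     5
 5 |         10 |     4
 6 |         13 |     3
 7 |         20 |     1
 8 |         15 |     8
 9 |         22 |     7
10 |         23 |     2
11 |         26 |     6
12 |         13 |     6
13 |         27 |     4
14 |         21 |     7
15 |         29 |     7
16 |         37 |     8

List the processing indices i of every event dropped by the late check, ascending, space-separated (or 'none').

12

i=0 t=2 v=7: → [0,11); WM=−∞
i=1 t=3 v=8: → [0,11); WM=−∞
i=2 t=4 v=8: → [0,11); WM=1
i=3 t=7 v=5: → [0,11); WM=1
i=4 t=9 v=5: → [9,20),[0,11); WM=1
i=5 t=10 v=4: → [9,20),[0,11); WM=7
i=6 t=13 v=3: → [9,20); WM=7
i=7 t=20 v=1: → [18,29); WM=7
i=8 t=15 v=8: → [9,20); WM=17; [0,11) fires=6
i=9 t=22 v=7: → [18,29); WM=17
i=10 t=23 v=2: → [18,29); WM=17
i=11 t=26 v=6: → [18,29); WM=23; [9,20) fires=4
i=12 t=13 v=6: DROP (t<23-3); WM=23
i=13 t=27 v=4: → [27,38),[18,29); WM=23
i=14 t=21 v=7: → [18,29); WM=24
i=15 t=29 v=7: → [27,38); WM=24
i=16 t=37 v=8: → [36,47),[27,38); WM=24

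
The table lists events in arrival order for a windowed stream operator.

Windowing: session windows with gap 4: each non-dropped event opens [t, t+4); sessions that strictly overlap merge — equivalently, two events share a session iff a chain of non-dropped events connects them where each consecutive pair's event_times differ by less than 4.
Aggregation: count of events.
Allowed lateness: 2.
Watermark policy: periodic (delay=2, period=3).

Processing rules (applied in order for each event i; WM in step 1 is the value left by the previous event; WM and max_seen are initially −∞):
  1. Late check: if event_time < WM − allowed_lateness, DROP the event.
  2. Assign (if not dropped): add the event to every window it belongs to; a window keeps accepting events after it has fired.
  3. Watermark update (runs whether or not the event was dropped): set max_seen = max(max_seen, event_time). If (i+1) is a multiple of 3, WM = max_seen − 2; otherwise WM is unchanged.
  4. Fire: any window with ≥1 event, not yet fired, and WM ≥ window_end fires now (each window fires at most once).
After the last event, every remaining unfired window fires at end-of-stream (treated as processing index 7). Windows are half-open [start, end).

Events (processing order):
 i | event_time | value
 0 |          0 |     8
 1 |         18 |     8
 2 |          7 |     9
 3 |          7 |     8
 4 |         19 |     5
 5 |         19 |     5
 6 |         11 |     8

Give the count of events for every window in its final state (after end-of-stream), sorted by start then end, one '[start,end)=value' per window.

[0,4)=1 [7,11)=1 [18,23)=3

i=0 t=0 v=8: → [0,4); WM=−∞
i=1 t=18 v=8: → [18,22); WM=−∞
i=2 t=7 v=9: → [7,11); WM=16
i=3 t=7 v=8: DROP (t<16-2); WM=16
i=4 t=19 v=5: → [18,23); WM=16
i=5 t=19 v=5: → [18,23); WM=17
i=6 t=11 v=8: DROP (t<17-2); WM=17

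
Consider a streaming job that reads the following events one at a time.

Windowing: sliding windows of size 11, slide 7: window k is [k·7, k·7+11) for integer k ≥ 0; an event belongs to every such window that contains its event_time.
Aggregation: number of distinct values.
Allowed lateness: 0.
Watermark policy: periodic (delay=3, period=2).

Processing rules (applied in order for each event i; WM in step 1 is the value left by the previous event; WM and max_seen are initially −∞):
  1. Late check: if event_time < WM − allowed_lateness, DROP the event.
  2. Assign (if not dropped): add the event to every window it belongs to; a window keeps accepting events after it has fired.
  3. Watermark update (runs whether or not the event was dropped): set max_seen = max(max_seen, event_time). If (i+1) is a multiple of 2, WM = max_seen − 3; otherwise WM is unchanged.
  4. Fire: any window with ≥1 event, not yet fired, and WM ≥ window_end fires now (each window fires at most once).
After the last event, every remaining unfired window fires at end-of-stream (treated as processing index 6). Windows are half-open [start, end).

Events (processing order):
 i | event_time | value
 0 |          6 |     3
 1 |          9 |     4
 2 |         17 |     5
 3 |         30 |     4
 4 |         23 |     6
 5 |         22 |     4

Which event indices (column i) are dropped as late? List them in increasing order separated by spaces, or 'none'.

4 5

i=0 t=6 v=3: → [0,11); WM=−∞
i=1 t=9 v=4: → [7,18),[0,11); WM=6
i=2 t=17 v=5: → [14,25),[7,18); WM=6
i=3 t=30 v=4: → [28,39),[21,32); WM=27; [0,11) fires=2 [7,18) fires=2 [14,25) fires=1
i=4 t=23 v=6: DROP (t<27-0); WM=27
i=5 t=22 v=4: DROP (t<27-0); WM=27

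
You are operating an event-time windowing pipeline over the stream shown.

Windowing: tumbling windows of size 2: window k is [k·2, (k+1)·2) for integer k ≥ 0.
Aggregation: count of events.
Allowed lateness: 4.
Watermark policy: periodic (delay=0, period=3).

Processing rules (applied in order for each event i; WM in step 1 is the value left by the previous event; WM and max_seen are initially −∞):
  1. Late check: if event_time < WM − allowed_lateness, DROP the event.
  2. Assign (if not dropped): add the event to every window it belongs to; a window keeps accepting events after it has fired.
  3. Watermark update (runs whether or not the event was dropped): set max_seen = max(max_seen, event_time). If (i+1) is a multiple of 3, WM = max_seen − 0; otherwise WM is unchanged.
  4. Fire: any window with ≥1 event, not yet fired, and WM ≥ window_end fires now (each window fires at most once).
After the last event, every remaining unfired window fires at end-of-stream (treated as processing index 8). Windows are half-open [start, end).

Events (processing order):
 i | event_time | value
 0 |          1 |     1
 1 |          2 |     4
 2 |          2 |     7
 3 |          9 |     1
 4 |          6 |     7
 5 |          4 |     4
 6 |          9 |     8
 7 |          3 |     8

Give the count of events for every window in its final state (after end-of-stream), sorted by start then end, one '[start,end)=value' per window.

i=0 t=1 v=1: → [0,2); WM=−∞
i=1 t=2 v=4: → [2,4); WM=−∞
i=2 t=2 v=7: → [2,4); WM=2; [0,2) fires=1
i=3 t=9 v=1: → [8,10); WM=2
i=4 t=6 v=7: → [6,8); WM=2
i=5 t=4 v=4: → [4,6); WM=9; [2,4) fires=2 [4,6) fires=1 [6,8) fires=1
i=6 t=9 v=8: → [8,10); WM=9
i=7 t=3 v=8: DROP (t<9-4); WM=9

[0,2)=1 [2,4)=2 [4,6)=1 [6,8)=1 [8,10)=2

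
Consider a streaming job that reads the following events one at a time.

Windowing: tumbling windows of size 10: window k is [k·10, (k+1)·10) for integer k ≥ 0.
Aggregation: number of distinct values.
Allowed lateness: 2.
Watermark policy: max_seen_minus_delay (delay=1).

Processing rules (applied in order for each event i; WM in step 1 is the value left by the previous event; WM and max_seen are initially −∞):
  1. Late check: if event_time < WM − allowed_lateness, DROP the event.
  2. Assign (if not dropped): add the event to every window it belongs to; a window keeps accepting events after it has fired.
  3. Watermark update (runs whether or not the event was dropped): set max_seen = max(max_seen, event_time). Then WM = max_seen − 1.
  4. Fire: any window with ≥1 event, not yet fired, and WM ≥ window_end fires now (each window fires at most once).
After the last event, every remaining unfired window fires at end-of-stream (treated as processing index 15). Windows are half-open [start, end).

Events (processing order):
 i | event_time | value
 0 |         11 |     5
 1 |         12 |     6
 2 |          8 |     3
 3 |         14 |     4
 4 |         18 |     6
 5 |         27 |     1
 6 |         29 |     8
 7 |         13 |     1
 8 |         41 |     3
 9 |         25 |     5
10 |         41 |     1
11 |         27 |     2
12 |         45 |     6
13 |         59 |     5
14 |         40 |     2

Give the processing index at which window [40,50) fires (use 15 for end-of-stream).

i=0 t=11 v=5: → [10,20); WM=10
i=1 t=12 v=6: → [10,20); WM=11
i=2 t=8 v=3: DROP (t<11-2); WM=11
i=3 t=14 v=4: → [10,20); WM=13
i=4 t=18 v=6: → [10,20); WM=17
i=5 t=27 v=1: → [20,30); WM=26; [10,20) fires=3
i=6 t=29 v=8: → [20,30); WM=28
i=7 t=13 v=1: DROP (t<28-2); WM=28
i=8 t=41 v=3: → [40,50); WM=40; [20,30) fires=2
i=9 t=25 v=5: DROP (t<40-2); WM=40
i=10 t=41 v=1: → [40,50); WM=40
i=11 t=27 v=2: DROP (t<40-2); WM=40
i=12 t=45 v=6: → [40,50); WM=44
i=13 t=59 v=5: → [50,60); WM=58; [40,50) fires=3
i=14 t=40 v=2: DROP (t<58-2); WM=58

13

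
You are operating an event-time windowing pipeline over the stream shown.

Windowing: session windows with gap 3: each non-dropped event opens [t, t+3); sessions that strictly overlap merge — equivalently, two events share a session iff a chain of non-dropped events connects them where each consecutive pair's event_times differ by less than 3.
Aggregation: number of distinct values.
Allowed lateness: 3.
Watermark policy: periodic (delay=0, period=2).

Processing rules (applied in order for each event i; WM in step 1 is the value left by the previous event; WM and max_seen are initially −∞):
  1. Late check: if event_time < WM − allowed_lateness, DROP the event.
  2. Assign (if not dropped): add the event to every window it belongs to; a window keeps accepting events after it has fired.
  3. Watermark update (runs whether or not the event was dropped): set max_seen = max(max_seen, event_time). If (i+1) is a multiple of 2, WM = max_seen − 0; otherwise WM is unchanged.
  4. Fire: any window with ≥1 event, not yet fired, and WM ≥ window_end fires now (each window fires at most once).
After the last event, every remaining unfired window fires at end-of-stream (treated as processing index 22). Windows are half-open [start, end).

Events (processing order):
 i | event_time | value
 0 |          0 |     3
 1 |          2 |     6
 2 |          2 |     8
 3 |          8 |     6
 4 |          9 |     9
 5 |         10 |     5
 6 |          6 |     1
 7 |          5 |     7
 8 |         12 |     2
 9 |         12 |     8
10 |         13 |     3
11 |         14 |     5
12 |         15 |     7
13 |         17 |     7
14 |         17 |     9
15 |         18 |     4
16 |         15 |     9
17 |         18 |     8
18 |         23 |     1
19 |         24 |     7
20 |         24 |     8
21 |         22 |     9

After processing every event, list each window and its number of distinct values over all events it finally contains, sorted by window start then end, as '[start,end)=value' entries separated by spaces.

i=0 t=0 v=3: → [0,3); WM=−∞
i=1 t=2 v=6: → [0,5); WM=2
i=2 t=2 v=8: → [0,5); WM=2
i=3 t=8 v=6: → [8,11); WM=8
i=4 t=9 v=9: → [8,12); WM=8
i=5 t=10 v=5: → [8,13); WM=10
i=6 t=6 v=1: DROP (t<10-3); WM=10
i=7 t=5 v=7: DROP (t<10-3); WM=10
i=8 t=12 v=2: → [8,15); WM=10
i=9 t=12 v=8: → [8,15); WM=12
i=10 t=13 v=3: → [8,16); WM=12
i=11 t=14 v=5: → [8,17); WM=14
i=12 t=15 v=7: → [8,18); WM=14
i=13 t=17 v=7: → [8,20); WM=17
i=14 t=17 v=9: → [8,20); WM=17
i=15 t=18 v=4: → [8,21); WM=18
i=16 t=15 v=9: → [8,21); WM=18
i=17 t=18 v=8: → [8,21); WM=18
i=18 t=23 v=1: → [23,26); WM=18
i=19 t=24 v=7: → [23,27); WM=24
i=20 t=24 v=8: → [23,27); WM=24
i=21 t=22 v=9: → [22,27); WM=24

[0,5)=3 [8,21)=8 [22,27)=4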